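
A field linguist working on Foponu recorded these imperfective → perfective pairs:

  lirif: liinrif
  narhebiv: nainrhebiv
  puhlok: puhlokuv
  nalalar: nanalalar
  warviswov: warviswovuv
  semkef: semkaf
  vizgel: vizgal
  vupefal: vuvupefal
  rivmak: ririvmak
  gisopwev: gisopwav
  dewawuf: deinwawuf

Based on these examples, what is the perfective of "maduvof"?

maduvofuv

narhebiv and warviswov both end in -v yet inflect differently (nainrhebiv, warviswovuv), so the final letter is not what conditions the rule; the last vowel is.
"maduvof" has last vowel 'o'. The stems whose last vowel is 'o' (warviswov → warviswovuv, puhlok → puhlokuv) add -uv.
The other patterns: stems whose last vowel is 'i' or 'u' insert -in- after the first vowel; stems whose last vowel is 'a' repeat the first consonant+vowel as a prefix; stems whose last vowel is 'e' change the last vowel to 'a'.
So maduvof → maduvofuv.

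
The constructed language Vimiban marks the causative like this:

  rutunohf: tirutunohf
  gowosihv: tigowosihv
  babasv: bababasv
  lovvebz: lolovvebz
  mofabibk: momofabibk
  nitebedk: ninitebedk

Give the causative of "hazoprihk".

"hazoprihk" has second-to-last letter 'h'. The stems whose second-to-last letter is 'h' (rutunohf → tirutunohf, gowosihv → tigowosihv) add the prefix ti-.
So hazoprihk → tihazoprihk.

tihazoprihk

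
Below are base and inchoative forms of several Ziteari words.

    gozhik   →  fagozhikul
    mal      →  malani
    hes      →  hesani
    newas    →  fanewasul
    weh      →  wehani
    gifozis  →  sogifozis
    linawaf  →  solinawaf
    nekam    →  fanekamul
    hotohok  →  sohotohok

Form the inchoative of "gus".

"gus" has 1 vowel. The stems with 1 vowel (weh → wehani, mal → malani, hes → hesani) add -ani.
So gus → gusani.

gusani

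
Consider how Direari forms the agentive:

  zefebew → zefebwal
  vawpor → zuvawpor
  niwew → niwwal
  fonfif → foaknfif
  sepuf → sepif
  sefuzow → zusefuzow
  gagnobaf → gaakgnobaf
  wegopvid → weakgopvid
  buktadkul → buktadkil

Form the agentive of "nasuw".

nasiw

"nasuw" has last vowel 'u'. The stems whose last vowel is 'u' (buktadkul → buktadkil, sepuf → sepif) change the last vowel to 'i'.
The other patterns: stems whose last vowel is 'e' delete the last vowel and add -al; stems whose last vowel is 'a' or 'i' insert -ak- after the first vowel; stems whose last vowel is 'o' add the prefix zu-.
So nasuw → nasiw.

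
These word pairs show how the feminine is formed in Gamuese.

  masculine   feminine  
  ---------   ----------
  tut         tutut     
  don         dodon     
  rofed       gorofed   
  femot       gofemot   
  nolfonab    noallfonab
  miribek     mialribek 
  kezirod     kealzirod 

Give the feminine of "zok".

tut and femot both end in -t yet inflect differently (tutut, gofemot), so the final letter is not what conditions the rule; the number of vowels is.
"zok" has 1 vowel. The stems with 1 vowel (tut → tutut, don → dodon) repeat the first consonant+vowel as a prefix.
The other patterns: stems with 2 vowels add the prefix go-; stems with 3 vowels insert -al- after the first vowel.
So zok → zozok.

zozok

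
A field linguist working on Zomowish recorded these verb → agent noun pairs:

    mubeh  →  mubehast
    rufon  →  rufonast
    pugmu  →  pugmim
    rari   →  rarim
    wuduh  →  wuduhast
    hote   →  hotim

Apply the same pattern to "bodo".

mubeh and hote both have last vowel 'e' yet inflect differently (mubehast, hotim), so the last vowel is not what conditions the rule; whether the stem ends in a vowel or a consonant is.
"bodo" ends in a vowel. The stems ending in a vowel (rari → rarim, hote → hotim, pugmu → pugmim) drop the final letter and add -im.
The other pattern: stems ending in a consonant add -ast.
So bodo → bodim.

bodim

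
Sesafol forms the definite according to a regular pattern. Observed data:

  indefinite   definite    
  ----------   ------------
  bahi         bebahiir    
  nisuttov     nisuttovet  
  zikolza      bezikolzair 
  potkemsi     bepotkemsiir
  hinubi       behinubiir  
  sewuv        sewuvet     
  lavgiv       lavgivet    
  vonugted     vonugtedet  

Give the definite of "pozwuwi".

bepozwuwiir

"pozwuwi" ends in a vowel. The stems ending in a vowel (zikolza → bezikolzair, potkemsi → bepotkemsiir, bahi → bebahiir) add be- … -ir around the stem.
So pozwuwi → bepozwuwiir.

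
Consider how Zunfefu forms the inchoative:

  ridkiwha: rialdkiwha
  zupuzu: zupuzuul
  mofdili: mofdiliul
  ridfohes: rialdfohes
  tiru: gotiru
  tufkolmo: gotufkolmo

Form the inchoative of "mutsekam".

mutsekamul

"mutsekam" begins with m-. The one such stem in the data (mofdili → mofdiliul) adds -ul, so the same rule applies.
So mutsekam → mutsekamul.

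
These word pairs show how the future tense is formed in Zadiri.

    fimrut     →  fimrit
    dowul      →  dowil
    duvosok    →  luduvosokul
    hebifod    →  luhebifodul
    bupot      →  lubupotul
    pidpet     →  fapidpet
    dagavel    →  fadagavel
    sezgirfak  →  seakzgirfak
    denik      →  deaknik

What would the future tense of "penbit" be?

"penbit" has last vowel 'i'. The one such stem in the data (denik → deaknik) inserts -ak- after the first vowel (as does sezgirfak), so the same rule applies.
So penbit → peaknbit.

peaknbit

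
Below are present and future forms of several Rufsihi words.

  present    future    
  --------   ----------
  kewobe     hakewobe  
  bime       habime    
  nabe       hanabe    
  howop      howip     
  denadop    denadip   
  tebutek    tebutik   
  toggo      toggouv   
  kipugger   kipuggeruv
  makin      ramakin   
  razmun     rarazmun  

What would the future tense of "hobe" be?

hahobe

"hobe" ends in -e. The stems ending in -e (kewobe → hakewobe, bime → habime, nabe → hanabe) add the prefix ha-.
So hobe → hahobe.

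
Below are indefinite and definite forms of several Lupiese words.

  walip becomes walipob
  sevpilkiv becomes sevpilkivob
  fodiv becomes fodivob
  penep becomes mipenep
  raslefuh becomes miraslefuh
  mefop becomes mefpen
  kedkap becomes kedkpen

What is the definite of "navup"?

"navup" has last vowel 'u'. The one such stem in the data (raslefuh → miraslefuh) adds the prefix mi-, so the same rule applies.
The other patterns: stems whose last vowel is 'i' add -ob; stems whose last vowel is 'a' or 'o' delete the last vowel and add -en.
So navup → minavup.

minavup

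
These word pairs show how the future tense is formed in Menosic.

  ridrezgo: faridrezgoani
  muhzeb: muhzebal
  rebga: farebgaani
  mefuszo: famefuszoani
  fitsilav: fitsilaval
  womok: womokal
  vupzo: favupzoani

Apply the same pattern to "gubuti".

fagubutiani

womok and vupzo both have last vowel 'o' yet inflect differently (womokal, favupzoani), so the last vowel is not what conditions the rule; whether the stem ends in a vowel or a consonant is.
"gubuti" ends in a vowel. The stems ending in a vowel (vupzo → favupzoani, ridrezgo → faridrezgoani, rebga → farebgaani) add fa- … -ani around the stem.
The other pattern: stems ending in a consonant add -al.
So gubuti → fagubutiani.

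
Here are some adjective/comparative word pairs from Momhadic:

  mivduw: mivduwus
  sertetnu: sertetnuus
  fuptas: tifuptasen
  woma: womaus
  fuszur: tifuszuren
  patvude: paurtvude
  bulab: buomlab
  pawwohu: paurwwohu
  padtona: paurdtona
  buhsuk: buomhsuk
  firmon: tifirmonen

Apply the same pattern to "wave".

waveus

"wave" begins with w-. The one such stem in the data (woma → womaus) adds -us, so the same rule applies.
So wave → waveus.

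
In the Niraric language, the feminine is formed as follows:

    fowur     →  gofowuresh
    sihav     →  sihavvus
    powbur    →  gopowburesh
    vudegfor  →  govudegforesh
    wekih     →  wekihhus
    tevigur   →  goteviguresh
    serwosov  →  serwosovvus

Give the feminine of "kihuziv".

kihuzivvus

"kihuziv" ends in -v. The stems ending in -v (sihav → sihavvus, serwosov → serwosovvus) double the final consonant and add -us.
The other pattern: stems ending in -r add go- … -esh around the stem.
So kihuziv → kihuzivvus.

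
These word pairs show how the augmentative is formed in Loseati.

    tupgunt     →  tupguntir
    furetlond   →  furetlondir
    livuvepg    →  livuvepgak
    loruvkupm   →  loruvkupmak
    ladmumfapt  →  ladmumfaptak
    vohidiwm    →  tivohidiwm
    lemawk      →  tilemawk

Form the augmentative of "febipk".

febipkak

"febipk" has second-to-last letter 'p'. The stems whose second-to-last letter is 'p' (livuvepg → livuvepgak, loruvkupm → loruvkupmak, ladmumfapt → ladmumfaptak) add -ak.
So febipk → febipkak.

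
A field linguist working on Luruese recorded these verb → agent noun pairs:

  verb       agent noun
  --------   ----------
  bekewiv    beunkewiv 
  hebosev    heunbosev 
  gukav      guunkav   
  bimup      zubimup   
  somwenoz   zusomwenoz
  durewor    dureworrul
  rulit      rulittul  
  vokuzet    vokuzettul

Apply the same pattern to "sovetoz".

zusovetoz

"sovetoz" ends in -z. The one such stem in the data (somwenoz → zusomwenoz) adds the prefix zu-, so the same rule applies.
So sovetoz → zusovetoz.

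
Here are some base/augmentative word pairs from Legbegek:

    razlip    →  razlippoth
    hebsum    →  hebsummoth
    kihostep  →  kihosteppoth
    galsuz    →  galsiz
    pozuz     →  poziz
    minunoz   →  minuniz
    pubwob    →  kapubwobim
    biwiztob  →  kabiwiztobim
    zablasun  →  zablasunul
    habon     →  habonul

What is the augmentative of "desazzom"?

desazzommoth

hebsum and galsuz both have last vowel 'u' yet inflect differently (hebsummoth, galsiz), so the last vowel is not what conditions the rule; the final letter is.
"desazzom" ends in -m. The one such stem in the data (hebsum → hebsummoth) doubles the final consonant and adds -oth (as do razlip, kihostep), so the same rule applies.
So desazzom → desazzommoth.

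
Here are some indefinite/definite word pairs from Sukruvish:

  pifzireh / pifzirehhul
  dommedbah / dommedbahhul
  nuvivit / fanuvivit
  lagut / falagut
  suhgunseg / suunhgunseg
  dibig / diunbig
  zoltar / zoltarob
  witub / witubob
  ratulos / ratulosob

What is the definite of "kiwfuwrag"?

pifzireh and suhgunseg both have last vowel 'e' yet inflect differently (pifzirehhul, suunhgunseg), so the last vowel is not what conditions the rule; the final letter is.
"kiwfuwrag" ends in -g. The stems ending in -g (suhgunseg → suunhgunseg, dibig → diunbig) insert -un- after the first vowel.
So kiwfuwrag → kiunwfuwrag.

kiunwfuwrag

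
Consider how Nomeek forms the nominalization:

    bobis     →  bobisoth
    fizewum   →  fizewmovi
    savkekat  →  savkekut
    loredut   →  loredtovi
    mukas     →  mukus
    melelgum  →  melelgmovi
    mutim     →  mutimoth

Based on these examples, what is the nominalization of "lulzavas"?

bobis and mukas both end in -s yet inflect differently (bobisoth, mukus), so the final letter is not what conditions the rule; the last vowel is.
"lulzavas" has last vowel 'a'. The stems whose last vowel is 'a' (mukas → mukus, savkekat → savkekut) change the last vowel to 'u'.
So lulzavas → lulzavus.

lulzavus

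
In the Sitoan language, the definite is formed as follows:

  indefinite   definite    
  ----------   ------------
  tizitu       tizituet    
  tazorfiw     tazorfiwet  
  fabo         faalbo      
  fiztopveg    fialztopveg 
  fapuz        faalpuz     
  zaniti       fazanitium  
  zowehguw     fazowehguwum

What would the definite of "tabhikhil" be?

tazorfiw and zowehguw both end in -w yet inflect differently (tazorfiwet, fazowehguwum), so the final letter is not what conditions the rule; the first letter is.
"tabhikhil" begins with t-. The stems beginning with t- (tizitu → tizituet, tazorfiw → tazorfiwet) add -et.
The other patterns: stems beginning with f- insert -al- after the first vowel; stems beginning with z- add fa- … -um around the stem.
So tabhikhil → tabhikhilet.

tabhikhilet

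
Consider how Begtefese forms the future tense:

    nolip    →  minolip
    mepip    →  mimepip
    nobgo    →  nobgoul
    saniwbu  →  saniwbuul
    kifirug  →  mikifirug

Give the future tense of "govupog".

migovupog

kifirug and saniwbu both have last vowel 'u' yet inflect differently (mikifirug, saniwbuul), so the last vowel is not what conditions the rule; whether the stem ends in a vowel or a consonant is.
"govupog" ends in a consonant. The stems ending in a consonant (mepip → mimepip, nolip → minolip, kifirug → mikifirug) add the prefix mi-.
The other pattern: stems ending in a vowel add -ul.
So govupog → migovupog.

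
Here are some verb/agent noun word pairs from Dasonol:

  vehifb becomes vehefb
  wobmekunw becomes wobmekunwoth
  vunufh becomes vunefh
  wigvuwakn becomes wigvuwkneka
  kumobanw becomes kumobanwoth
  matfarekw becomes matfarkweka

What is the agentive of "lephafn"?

matfarekw and wobmekunw both end in -w yet inflect differently (matfarkweka, wobmekunwoth), so the final letter is not what conditions the rule; the second-to-last letter is.
"lephafn" has second-to-last letter 'f'. The stems whose second-to-last letter is 'f' (vunufh → vunefh, vehifb → vehefb) change the last vowel to 'e'.
The other patterns: stems whose second-to-last letter is 'k' delete the last vowel and add -eka; stems whose second-to-last letter is 'n' add -oth.
So lephafn → lephefn.

lephefn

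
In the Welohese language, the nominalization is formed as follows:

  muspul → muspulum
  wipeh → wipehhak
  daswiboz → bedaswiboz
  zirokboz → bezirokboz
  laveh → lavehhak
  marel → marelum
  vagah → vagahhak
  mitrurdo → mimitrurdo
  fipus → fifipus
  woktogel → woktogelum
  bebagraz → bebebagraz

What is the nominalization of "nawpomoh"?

nawpomohhak

bebagraz and vagah both have last vowel 'a' yet inflect differently (bebebagraz, vagahhak), so the last vowel is not what conditions the rule; the final letter is.
"nawpomoh" ends in -h. The stems ending in -h (vagah → vagahhak, wipeh → wipehhak, laveh → lavehhak) double the final consonant and add -ak.
So nawpomoh → nawpomohhak.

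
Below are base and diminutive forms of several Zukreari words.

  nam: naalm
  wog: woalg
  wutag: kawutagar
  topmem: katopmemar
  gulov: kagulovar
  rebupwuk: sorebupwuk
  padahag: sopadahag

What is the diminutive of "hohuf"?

"hohuf" has 2 vowels. The stems with 2 vowels (wutag → kawutagar, topmem → katopmemar, gulov → kagulovar) add ka- … -ar around the stem.
So hohuf → kahohufar.

kahohufar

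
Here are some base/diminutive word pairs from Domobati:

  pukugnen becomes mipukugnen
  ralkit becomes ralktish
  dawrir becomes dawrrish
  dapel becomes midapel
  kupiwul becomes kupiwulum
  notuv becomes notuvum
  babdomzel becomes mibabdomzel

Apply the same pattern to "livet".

milivet

"livet" has last vowel 'e'. The stems whose last vowel is 'e' (pukugnen → mipukugnen, dapel → midapel, babdomzel → mibabdomzel) add the prefix mi-.
So livet → milivet.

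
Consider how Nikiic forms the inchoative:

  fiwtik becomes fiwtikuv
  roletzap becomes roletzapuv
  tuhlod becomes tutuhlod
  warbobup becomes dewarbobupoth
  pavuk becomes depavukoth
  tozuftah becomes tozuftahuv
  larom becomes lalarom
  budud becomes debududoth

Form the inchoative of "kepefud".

dekepefudoth

budud and tuhlod both end in -d yet inflect differently (debududoth, tutuhlod), so the final letter is not what conditions the rule; the last vowel is.
"kepefud" has last vowel 'u'. The stems whose last vowel is 'u' (pavuk → depavukoth, budud → debududoth, warbobup → dewarbobupoth) add de- … -oth around the stem.
So kepefud → dekepefudoth.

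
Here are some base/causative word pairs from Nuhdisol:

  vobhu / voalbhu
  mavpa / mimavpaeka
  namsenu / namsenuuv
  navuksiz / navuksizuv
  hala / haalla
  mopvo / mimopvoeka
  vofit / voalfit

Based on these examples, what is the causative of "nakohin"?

mavpa and hala both end in -a yet inflect differently (mimavpaeka, haalla), so the final letter is not what conditions the rule; the first letter is.
"nakohin" begins with n-. The stems beginning with n- (navuksiz → navuksizuv, namsenu → namsenuuv) add -uv.
The other patterns: stems beginning with m- add mi- … -eka around the stem; stems beginning with h- or v- insert -al- after the first vowel.
So nakohin → nakohinuv.

nakohinuv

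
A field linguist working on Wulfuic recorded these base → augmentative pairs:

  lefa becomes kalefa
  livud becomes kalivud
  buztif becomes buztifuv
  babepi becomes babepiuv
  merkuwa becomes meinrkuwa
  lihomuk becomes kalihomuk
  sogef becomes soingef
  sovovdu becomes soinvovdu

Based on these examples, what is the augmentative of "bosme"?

bosmeuv

"bosme" begins with b-. The stems beginning with b- (babepi → babepiuv, buztif → buztifuv) add -uv.
The other patterns: stems beginning with l- add the prefix ka-; stems beginning with m- or s- insert -in- after the first vowel.
So bosme → bosmeuv.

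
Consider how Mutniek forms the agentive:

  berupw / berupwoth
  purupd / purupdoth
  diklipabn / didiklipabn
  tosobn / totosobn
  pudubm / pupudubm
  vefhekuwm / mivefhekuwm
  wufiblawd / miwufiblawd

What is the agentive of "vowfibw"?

pudubm and vefhekuwm both end in -m yet inflect differently (pupudubm, mivefhekuwm), so the final letter is not what conditions the rule; the second-to-last letter is.
"vowfibw" has second-to-last letter 'b'. The stems whose second-to-last letter is 'b' (diklipabn → didiklipabn, tosobn → totosobn, pudubm → pupudubm) repeat the first consonant+vowel as a prefix.
So vowfibw → vovowfibw.

vovowfibw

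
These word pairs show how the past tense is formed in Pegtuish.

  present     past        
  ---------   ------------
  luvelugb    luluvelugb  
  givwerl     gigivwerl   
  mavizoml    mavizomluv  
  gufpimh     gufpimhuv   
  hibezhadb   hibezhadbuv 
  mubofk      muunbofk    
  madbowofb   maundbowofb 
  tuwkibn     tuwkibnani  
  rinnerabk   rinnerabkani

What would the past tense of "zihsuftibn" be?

"zihsuftibn" has second-to-last letter 'b'. The stems whose second-to-last letter is 'b' (tuwkibn → tuwkibnani, rinnerabk → rinnerabkani) add -ani.
So zihsuftibn → zihsuftibnani.

zihsuftibnani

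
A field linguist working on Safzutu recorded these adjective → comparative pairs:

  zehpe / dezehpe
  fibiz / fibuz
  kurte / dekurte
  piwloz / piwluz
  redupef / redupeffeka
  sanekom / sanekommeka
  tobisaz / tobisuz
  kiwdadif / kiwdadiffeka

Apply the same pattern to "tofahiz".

piwloz and sanekom both have last vowel 'o' yet inflect differently (piwluz, sanekommeka), so the last vowel is not what conditions the rule; the final letter is.
"tofahiz" ends in -z. The stems ending in -z (piwloz → piwluz, fibiz → fibuz, tobisaz → tobisuz) change the last vowel to 'u'.
So tofahiz → tofahuz.

tofahuz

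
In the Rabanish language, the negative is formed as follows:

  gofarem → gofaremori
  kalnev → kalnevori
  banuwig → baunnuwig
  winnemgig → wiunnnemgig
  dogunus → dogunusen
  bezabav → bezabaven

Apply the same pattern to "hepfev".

"hepfev" has last vowel 'e'. The stems whose last vowel is 'e' (gofarem → gofaremori, kalnev → kalnevori) add -ori.
So hepfev → hepfevori.

hepfevori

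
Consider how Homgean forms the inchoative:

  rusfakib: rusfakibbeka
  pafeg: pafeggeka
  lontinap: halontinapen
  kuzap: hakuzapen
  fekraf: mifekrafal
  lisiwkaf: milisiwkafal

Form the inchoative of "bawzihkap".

"bawzihkap" ends in -p. The stems ending in -p (lontinap → halontinapen, kuzap → hakuzapen) add ha- … -en around the stem.
The other patterns: stems ending in -b or -g double the final consonant and add -eka; stems ending in -f add mi- … -al around the stem.
So bawzihkap → habawzihkapen.

habawzihkapen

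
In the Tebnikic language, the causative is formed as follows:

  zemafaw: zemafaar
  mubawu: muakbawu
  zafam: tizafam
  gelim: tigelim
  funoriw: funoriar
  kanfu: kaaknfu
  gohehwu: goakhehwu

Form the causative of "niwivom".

tiniwivom

zemafaw and zafam both have last vowel 'a' yet inflect differently (zemafaar, tizafam), so the last vowel is not what conditions the rule; the final letter is.
"niwivom" ends in -m. The stems ending in -m (zafam → tizafam, gelim → tigelim) add the prefix ti-.
The other patterns: stems ending in -u insert -ak- after the first vowel; stems ending in -w drop the final letter and add -ar.
So niwivom → tiniwivom.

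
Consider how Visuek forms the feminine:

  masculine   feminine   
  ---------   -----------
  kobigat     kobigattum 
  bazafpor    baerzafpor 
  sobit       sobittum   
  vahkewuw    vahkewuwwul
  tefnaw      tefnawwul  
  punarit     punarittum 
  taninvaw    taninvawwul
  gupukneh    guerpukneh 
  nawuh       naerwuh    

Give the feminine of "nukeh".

nuerkeh

taninvaw and kobigat both have last vowel 'a' yet inflect differently (taninvawwul, kobigattum), so the last vowel is not what conditions the rule; the final letter is.
"nukeh" ends in -h. The stems ending in -h (gupukneh → guerpukneh, nawuh → naerwuh) insert -er- after the first vowel.
So nukeh → nuerkeh.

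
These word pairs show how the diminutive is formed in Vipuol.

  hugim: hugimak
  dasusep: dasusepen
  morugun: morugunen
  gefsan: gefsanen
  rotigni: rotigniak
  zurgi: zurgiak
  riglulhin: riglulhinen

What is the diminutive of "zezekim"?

rotigni and riglulhin both have last vowel 'i' yet inflect differently (rotigniak, riglulhinen), so the last vowel is not what conditions the rule; the final letter is.
"zezekim" ends in -m. The one such stem in the data (hugim → hugimak) adds -ak, so the same rule applies.
So zezekim → zezekimak.

zezekimak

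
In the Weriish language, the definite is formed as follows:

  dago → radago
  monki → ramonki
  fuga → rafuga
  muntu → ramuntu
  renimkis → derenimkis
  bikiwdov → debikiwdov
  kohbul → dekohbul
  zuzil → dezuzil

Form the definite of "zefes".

dezefes

monki and renimkis both have last vowel 'i' yet inflect differently (ramonki, derenimkis), so the last vowel is not what conditions the rule; whether the stem ends in a vowel or a consonant is.
"zefes" ends in a consonant. The stems ending in a consonant (renimkis → derenimkis, bikiwdov → debikiwdov, kohbul → dekohbul) add the prefix de-.
The other pattern: stems ending in a vowel add the prefix ra-.
So zefes → dezefes.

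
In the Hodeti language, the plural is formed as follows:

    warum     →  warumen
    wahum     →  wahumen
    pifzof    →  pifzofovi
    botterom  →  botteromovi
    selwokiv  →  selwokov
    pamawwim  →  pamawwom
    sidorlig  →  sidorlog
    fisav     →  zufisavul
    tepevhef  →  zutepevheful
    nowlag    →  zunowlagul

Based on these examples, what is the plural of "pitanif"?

pitanof

warum and botterom both end in -m yet inflect differently (warumen, botteromovi), so the final letter is not what conditions the rule; the last vowel is.
"pitanif" has last vowel 'i'. The stems whose last vowel is 'i' (selwokiv → selwokov, pamawwim → pamawwom, sidorlig → sidorlog) change the last vowel to 'o'.
So pitanif → pitanof.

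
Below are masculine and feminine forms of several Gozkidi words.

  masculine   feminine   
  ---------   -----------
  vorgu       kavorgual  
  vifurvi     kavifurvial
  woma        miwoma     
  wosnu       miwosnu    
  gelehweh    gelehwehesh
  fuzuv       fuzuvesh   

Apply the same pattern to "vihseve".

kavihseveal

vorgu and wosnu both end in -u yet inflect differently (kavorgual, miwosnu), so the final letter is not what conditions the rule; the first letter is.
"vihseve" begins with v-. The stems beginning with v- (vorgu → kavorgual, vifurvi → kavifurvial) add ka- … -al around the stem.
The other patterns: stems beginning with w- add the prefix mi-; stems beginning with f- or g- add -esh.
So vihseve → kavihseveal.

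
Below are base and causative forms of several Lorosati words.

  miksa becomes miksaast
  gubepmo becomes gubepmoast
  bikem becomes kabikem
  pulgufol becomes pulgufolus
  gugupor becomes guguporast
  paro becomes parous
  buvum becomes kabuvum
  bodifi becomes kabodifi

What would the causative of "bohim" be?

paro and gubepmo both end in -o yet inflect differently (parous, gubepmoast), so the final letter is not what conditions the rule; the first letter is.
"bohim" begins with b-. The stems beginning with b- (buvum → kabuvum, bikem → kabikem, bodifi → kabodifi) add the prefix ka-.
The other patterns: stems beginning with p- add -us; stems beginning with g- or m- add -ast.
So bohim → kabohim.

kabohim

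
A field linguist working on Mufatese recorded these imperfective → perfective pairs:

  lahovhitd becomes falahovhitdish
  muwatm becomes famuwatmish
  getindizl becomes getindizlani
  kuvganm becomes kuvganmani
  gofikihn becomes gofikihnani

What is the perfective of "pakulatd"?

"pakulatd" has second-to-last letter 't'. The stems whose second-to-last letter is 't' (lahovhitd → falahovhitdish, muwatm → famuwatmish) add fa- … -ish around the stem.
So pakulatd → fapakulatdish.

fapakulatdish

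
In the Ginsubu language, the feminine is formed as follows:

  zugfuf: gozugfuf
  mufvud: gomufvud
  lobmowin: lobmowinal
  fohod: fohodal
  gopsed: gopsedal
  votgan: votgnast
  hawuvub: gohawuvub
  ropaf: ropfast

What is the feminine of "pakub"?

gopakub

"pakub" has last vowel 'u'. The stems whose last vowel is 'u' (hawuvub → gohawuvub, zugfuf → gozugfuf, mufvud → gomufvud) add the prefix go-.
The other patterns: stems whose last vowel is 'a' delete the last vowel and add -ast; stems whose last vowel is 'e', 'i' or 'o' add -al.
So pakub → gopakub.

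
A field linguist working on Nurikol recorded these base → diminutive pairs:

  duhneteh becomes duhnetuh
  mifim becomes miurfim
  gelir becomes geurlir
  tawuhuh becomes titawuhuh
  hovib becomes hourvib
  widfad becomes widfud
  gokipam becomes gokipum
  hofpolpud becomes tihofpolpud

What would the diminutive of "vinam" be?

mifim and gokipam both end in -m yet inflect differently (miurfim, gokipum), so the final letter is not what conditions the rule; the last vowel is.
"vinam" has last vowel 'a'. The stems whose last vowel is 'a' (gokipam → gokipum, widfad → widfud) change the last vowel to 'u'.
The other patterns: stems whose last vowel is 'u' add the prefix ti-; stems whose last vowel is 'i' insert -ur- after the first vowel.
So vinam → vinum.

vinum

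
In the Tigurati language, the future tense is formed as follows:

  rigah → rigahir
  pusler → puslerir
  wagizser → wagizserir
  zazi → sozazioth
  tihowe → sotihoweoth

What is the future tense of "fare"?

pusler and tihowe both have last vowel 'e' yet inflect differently (puslerir, sotihoweoth), so the last vowel is not what conditions the rule; whether the stem ends in a vowel or a consonant is.
"fare" ends in a vowel. The stems ending in a vowel (zazi → sozazioth, tihowe → sotihoweoth) add so- … -oth around the stem.
So fare → sofareoth.

sofareoth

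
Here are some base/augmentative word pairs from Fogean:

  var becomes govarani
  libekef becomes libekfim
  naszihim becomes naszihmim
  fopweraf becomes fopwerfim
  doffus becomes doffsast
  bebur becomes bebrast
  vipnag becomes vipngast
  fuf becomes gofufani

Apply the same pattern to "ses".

var and bebur both end in -r yet inflect differently (govarani, bebrast), so the final letter is not what conditions the rule; the number of vowels is.
"ses" has 1 vowel. The stems with 1 vowel (fuf → gofufani, var → govarani) add go- … -ani around the stem.
The other patterns: stems with 2 vowels delete the last vowel and add -ast; stems with 3 vowels delete the last vowel and add -im.
So ses → gosesani.

gosesani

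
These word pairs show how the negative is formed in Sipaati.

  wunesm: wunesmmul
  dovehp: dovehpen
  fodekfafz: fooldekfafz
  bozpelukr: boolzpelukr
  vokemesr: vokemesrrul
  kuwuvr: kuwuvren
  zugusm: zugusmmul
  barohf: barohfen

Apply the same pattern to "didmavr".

didmavren

kuwuvr and vokemesr both end in -r yet inflect differently (kuwuvren, vokemesrrul), so the final letter is not what conditions the rule; the second-to-last letter is.
"didmavr" has second-to-last letter 'v'. The one such stem in the data (kuwuvr → kuwuvren) adds -en, so the same rule applies.
The other patterns: stems whose second-to-last letter is 's' double the final consonant and add -ul; stems whose second-to-last letter is 'f' or 'k' insert -ol- after the first vowel.
So didmavr → didmavren.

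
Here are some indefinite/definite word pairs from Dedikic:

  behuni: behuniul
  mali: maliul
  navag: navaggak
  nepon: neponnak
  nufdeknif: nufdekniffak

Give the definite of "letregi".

"letregi" ends in a vowel. The stems ending in a vowel (behuni → behuniul, mali → maliul) add -ul.
So letregi → letregiul.

letregiul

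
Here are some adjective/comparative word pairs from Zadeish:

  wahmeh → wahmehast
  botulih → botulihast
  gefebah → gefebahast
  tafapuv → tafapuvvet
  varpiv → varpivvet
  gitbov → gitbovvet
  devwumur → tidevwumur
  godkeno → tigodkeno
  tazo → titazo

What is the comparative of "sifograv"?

sifogravvet

botulih and varpiv both have last vowel 'i' yet inflect differently (botulihast, varpivvet), so the last vowel is not what conditions the rule; the final letter is.
"sifograv" ends in -v. The stems ending in -v (tafapuv → tafapuvvet, varpiv → varpivvet, gitbov → gitbovvet) double the final consonant and add -et.
The other patterns: stems ending in -h add -ast; stems ending in -o or -r add the prefix ti-.
So sifograv → sifogravvet.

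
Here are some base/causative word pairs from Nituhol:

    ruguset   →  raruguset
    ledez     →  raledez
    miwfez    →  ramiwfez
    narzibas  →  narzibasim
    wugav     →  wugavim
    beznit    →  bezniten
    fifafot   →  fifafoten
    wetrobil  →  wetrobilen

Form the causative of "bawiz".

bawizen

"bawiz" has last vowel 'i'. The stems whose last vowel is 'i' (beznit → bezniten, wetrobil → wetrobilen) add -en.
The other patterns: stems whose last vowel is 'e' add the prefix ra-; stems whose last vowel is 'a' add -im.
So bawiz → bawizen.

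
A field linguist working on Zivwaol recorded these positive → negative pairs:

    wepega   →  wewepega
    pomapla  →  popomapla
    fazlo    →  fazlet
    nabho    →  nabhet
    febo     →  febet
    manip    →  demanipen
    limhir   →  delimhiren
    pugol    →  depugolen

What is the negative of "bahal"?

"bahal" ends in -l. The one such stem in the data (pugol → depugolen) adds de- … -en around the stem, so the same rule applies.
So bahal → debahalen.

debahalen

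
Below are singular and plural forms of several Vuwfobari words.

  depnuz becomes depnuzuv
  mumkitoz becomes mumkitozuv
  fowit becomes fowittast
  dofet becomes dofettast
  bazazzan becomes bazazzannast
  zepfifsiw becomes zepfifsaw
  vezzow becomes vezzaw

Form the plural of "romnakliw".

romnaklaw

"romnakliw" ends in -w. The stems ending in -w (zepfifsiw → zepfifsaw, vezzow → vezzaw) change the last vowel to 'a'.
The other patterns: stems ending in -z add -uv; stems ending in -n or -t double the final consonant and add -ast.
So romnakliw → romnaklaw.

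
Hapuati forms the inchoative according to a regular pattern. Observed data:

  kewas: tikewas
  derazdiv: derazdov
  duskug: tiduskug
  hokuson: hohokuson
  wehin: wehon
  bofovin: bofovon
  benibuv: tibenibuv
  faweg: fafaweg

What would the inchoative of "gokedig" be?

benibuv and derazdiv both end in -v yet inflect differently (tibenibuv, derazdov), so the final letter is not what conditions the rule; the last vowel is.
"gokedig" has last vowel 'i'. The stems whose last vowel is 'i' (derazdiv → derazdov, wehin → wehon, bofovin → bofovon) change the last vowel to 'o'.
So gokedig → gokedog.

gokedog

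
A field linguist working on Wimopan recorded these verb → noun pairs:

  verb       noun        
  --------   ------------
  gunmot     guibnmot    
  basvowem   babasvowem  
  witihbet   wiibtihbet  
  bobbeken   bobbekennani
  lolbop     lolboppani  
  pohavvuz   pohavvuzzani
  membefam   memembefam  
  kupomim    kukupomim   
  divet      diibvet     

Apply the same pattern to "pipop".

"pipop" ends in -p. The one such stem in the data (lolbop → lolboppani) doubles the final consonant and adds -ani (as do pohavvuz, bobbeken), so the same rule applies.
So pipop → pipoppani.

pipoppani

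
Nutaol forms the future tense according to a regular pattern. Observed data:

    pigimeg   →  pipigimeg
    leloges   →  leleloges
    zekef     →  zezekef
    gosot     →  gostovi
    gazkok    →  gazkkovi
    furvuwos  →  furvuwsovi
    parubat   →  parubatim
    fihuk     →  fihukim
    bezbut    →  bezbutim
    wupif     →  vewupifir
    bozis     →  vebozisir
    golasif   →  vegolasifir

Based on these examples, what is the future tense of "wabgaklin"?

vewabgaklinir

"wabgaklin" has last vowel 'i'. The stems whose last vowel is 'i' (wupif → vewupifir, bozis → vebozisir, golasif → vegolasifir) add ve- … -ir around the stem.
The other patterns: stems whose last vowel is 'e' repeat the first consonant+vowel as a prefix; stems whose last vowel is 'o' delete the last vowel and add -ovi; stems whose last vowel is 'a' or 'u' add -im.
So wabgaklin → vewabgaklinir.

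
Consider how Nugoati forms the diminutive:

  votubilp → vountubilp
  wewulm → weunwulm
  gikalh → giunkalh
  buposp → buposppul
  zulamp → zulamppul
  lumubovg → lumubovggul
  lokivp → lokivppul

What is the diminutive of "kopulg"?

votubilp and buposp both end in -p yet inflect differently (vountubilp, buposppul), so the final letter is not what conditions the rule; the second-to-last letter is.
"kopulg" has second-to-last letter 'l'. The stems whose second-to-last letter is 'l' (votubilp → vountubilp, wewulm → weunwulm, gikalh → giunkalh) insert -un- after the first vowel.
The other pattern: stems whose second-to-last letter is 'm', 's' or 'v' double the final consonant and add -ul.
So kopulg → kounpulg.

kounpulg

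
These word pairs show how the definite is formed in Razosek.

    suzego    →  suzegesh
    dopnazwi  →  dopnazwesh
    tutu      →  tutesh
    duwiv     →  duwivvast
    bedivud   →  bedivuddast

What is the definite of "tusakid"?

tusakiddast

dopnazwi and duwiv both have last vowel 'i' yet inflect differently (dopnazwesh, duwivvast), so the last vowel is not what conditions the rule; whether the stem ends in a vowel or a consonant is.
"tusakid" ends in a consonant. The stems ending in a consonant (duwiv → duwivvast, bedivud → bedivuddast) double the final consonant and add -ast.
The other pattern: stems ending in a vowel drop the final letter and add -esh.
So tusakid → tusakiddast.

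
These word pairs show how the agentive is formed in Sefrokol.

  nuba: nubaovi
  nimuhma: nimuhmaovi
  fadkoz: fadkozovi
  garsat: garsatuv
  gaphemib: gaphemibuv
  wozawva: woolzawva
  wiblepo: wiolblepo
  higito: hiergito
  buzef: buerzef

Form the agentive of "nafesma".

nuba and wozawva both end in -a yet inflect differently (nubaovi, woolzawva), so the final letter is not what conditions the rule; the first letter is.
"nafesma" begins with n-. The stems beginning with n- (nuba → nubaovi, nimuhma → nimuhmaovi) add -ovi.
The other patterns: stems beginning with g- add -uv; stems beginning with w- insert -ol- after the first vowel; stems beginning with b- or h- insert -er- after the first vowel.
So nafesma → nafesmaovi.

nafesmaovi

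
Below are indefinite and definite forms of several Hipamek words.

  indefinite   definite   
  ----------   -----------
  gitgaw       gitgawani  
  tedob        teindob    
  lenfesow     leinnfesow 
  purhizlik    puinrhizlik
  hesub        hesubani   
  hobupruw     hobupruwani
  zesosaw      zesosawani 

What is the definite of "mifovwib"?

miinfovwib

hesub and tedob both end in -b yet inflect differently (hesubani, teindob), so the final letter is not what conditions the rule; the last vowel is.
"mifovwib" has last vowel 'i'. The one such stem in the data (purhizlik → puinrhizlik) inserts -in- after the first vowel (as do tedob, lenfesow), so the same rule applies.
The other pattern: stems whose last vowel is 'a' or 'u' add -ani.
So mifovwib → miinfovwib.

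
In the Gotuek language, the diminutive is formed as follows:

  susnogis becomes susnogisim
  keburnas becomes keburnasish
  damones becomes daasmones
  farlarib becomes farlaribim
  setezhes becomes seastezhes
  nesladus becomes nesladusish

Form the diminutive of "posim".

damones and susnogis both end in -s yet inflect differently (daasmones, susnogisim), so the final letter is not what conditions the rule; the last vowel is.
"posim" has last vowel 'i'. The stems whose last vowel is 'i' (farlarib → farlaribim, susnogis → susnogisim) add -im.
So posim → posimim.

posimim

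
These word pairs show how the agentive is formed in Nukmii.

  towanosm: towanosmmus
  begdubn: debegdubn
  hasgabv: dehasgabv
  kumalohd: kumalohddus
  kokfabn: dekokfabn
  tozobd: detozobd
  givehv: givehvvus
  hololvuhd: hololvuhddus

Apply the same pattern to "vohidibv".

"vohidibv" has second-to-last letter 'b'. The stems whose second-to-last letter is 'b' (kokfabn → dekokfabn, begdubn → debegdubn, hasgabv → dehasgabv) add the prefix de-.
So vohidibv → devohidibv.

devohidibv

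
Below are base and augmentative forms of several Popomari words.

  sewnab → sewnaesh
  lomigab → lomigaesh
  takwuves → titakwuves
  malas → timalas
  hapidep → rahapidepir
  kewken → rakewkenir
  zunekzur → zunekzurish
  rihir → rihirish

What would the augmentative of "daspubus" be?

tidaspubus

"daspubus" ends in -s. The stems ending in -s (takwuves → titakwuves, malas → timalas) add the prefix ti-.
So daspubus → tidaspubus.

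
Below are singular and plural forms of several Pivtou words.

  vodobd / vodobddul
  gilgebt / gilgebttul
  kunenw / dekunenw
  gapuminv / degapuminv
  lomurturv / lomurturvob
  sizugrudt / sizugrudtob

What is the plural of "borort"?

borortob

gapuminv and lomurturv both end in -v yet inflect differently (degapuminv, lomurturvob), so the final letter is not what conditions the rule; the second-to-last letter is.
"borort" has second-to-last letter 'r'. The one such stem in the data (lomurturv → lomurturvob) adds -ob, so the same rule applies.
The other patterns: stems whose second-to-last letter is 'b' double the final consonant and add -ul; stems whose second-to-last letter is 'n' add the prefix de-.
So borort → borortob.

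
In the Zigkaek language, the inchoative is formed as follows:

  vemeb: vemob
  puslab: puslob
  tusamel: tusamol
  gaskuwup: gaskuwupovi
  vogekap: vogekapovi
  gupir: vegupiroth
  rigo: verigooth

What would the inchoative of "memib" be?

memob

"memib" ends in -b. The stems ending in -b (vemeb → vemob, puslab → puslob) change the last vowel to 'o'.
The other patterns: stems ending in -p add -ovi; stems ending in -o or -r add ve- … -oth around the stem.
So memib → memob.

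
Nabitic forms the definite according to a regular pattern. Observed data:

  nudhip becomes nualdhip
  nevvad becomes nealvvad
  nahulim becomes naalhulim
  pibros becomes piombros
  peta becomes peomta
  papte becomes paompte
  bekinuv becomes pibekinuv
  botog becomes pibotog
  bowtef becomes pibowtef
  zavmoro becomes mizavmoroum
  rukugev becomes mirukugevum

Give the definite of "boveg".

"boveg" begins with b-. The stems beginning with b- (bekinuv → pibekinuv, botog → pibotog, bowtef → pibowtef) add the prefix pi-.
So boveg → piboveg.

piboveg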